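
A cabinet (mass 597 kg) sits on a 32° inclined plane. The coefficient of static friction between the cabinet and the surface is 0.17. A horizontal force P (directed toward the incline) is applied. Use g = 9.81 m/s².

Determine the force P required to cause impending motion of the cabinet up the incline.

P ≈ 5210 N

At impending motion up the slope, friction acts down-slope at its limit: f = μ_s N.
Perpendicular to the incline: N = m g cos θ + P sin θ.
Along the incline: P cos θ = m g sin θ + μ_s N = m g sin θ + μ_s (m g cos θ + P sin θ).
Solving, P (cos θ − μ_s sin θ) = m g (sin θ + μ_s cos θ), so P = 597×9.81×(sin 32° + 0.17 cos 32°)/(cos 32° − 0.17 sin 32°) = 5860×0.6741/0.758 = 5210 N.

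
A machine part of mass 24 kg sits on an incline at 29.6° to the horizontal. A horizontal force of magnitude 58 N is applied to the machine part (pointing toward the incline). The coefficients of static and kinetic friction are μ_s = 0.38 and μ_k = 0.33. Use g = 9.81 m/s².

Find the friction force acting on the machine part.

f ≈ 65.9 N (up the incline)

Normal direction: N = m g cos θ + P sin θ = 233.4 N.
Along the incline, the net driving force (taking up-slope positive) is P cos θ − m g sin θ = 50.43 − 116.3 = -65.86 N, so equilibrium requires friction f = 65.86 N (up-slope).
Maximum static friction: μ_s N = 0.38 × 233.4 = 88.68 N.
Since 65.86 N is within the 88.68 N limit, the machine part stays put and friction is exactly 65.9 N.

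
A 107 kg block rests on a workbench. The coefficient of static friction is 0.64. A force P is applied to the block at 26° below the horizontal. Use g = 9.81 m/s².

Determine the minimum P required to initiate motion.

N = m g + P sin α (the push presses the block into the workbench).
At impending slip, P cos α = μ_s N = μ_s (m g + P sin α).
Solving: P (cos α − μ_s sin α) = μ_s m g → P = 0.64×1050/(cos 26° − 0.64 sin 26°) = 672/0.6182 = 1090 N.

P ≈ 1090 N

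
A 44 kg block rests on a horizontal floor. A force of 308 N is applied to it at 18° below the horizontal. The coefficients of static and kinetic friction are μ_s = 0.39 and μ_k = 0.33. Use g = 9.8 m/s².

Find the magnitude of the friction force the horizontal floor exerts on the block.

f ≈ 174 N

The vertical component of P adds to the normal force: N = m g + P sin α = 431.2 + 95.18 = 526.4 N.
The horizontal driving force is P cos α = 292.9 N, so equilibrium needs friction f = 292.9 N.
The static-friction limit is μ_s N = 205.3 N.
292.9 > 205.3 N → the block slides; f = μ_k N = 0.33×526.4 = 174 N.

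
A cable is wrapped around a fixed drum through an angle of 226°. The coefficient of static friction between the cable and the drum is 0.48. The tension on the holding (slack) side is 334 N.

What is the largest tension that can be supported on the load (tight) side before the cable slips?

At impending slip the capstan equation gives T₂/T₁ = e^{μβ} with β in radians.
β = 226° × π/180 = 3.944 rad.
e^{μβ} = e^{0.48×3.944} = 6.641.
T₂ = T₁ · e^{μβ} = 334 × 6.641 = 2220 N.

T_max ≈ 2220 N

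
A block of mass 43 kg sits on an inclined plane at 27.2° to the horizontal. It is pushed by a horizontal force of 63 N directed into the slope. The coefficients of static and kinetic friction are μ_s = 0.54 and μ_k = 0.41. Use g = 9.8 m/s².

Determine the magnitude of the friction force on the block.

Normal direction: N = m g cos θ + P sin θ = 403.6 N.
Along the incline, the net driving force (taking up-slope positive) is P cos θ − m g sin θ = 56.03 − 192.6 = -136.6 N, so equilibrium requires friction f = 136.6 N (up-slope).
The limit of static friction is μ_s N = 217.9 N.
Since 136.6 N is within the 217.9 N limit, the block stays put and friction is exactly 137 N.

f ≈ 137 N (up the incline)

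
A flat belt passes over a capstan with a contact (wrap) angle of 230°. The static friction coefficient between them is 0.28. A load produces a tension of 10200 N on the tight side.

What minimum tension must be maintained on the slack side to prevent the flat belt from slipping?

Capstan equation at impending slip: T_tight/T_slack = e^{μβ}.
β = 230° = 4.014 rad; e^{μβ} = e^{0.28×4.014} = 3.077.
T_slack = T_tight / e^{μβ} = 10200 / 3.077 = 3310 N.

T_min ≈ 3310 N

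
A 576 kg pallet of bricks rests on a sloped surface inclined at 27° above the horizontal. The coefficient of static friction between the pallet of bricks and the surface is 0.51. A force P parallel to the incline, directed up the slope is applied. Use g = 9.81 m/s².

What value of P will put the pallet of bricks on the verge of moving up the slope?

P ≈ 5130 N

At impending motion up the slope, friction acts down-slope at its limit: f = μ_s N.
P is parallel to the surface, so N = m g cos θ = 5030 N.
Along the incline: P = m g sin θ + μ_s N = 2570 + 0.51×5030 = 5130 N.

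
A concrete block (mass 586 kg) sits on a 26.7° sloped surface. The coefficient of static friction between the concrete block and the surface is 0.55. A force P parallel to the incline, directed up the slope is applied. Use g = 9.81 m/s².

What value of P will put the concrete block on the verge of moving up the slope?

At impending motion up the slope, friction acts down-slope at its limit: f = μ_s N.
P is parallel to the surface, so N = m g cos θ = 5140 N.
Along the incline: P = m g sin θ + μ_s N = 2580 + 0.55×5140 = 5410 N.

P ≈ 5410 N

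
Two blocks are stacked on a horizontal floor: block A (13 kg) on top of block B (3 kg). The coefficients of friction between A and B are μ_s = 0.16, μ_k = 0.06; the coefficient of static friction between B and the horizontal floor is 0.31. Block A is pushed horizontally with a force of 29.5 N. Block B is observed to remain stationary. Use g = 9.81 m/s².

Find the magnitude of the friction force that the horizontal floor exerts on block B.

Normal force at the A–B interface: N₁ = m_A g = 127.5 N.
Maximum static friction on A from B: μ_s N₁ = 0.16×127.5 = 20.4 N.
P = 29.5 N exceeds that limit, so A slips over B and the interface friction becomes kinetic: f₁ = μ_k N₁ = 0.06×127.5 = 7.65 N.
B experiences an equal 7.65 N forward from A (third law). B is in equilibrium, so the floor supplies f₂ = 7.65 N of static friction (limit μ_s(m_A+m_B)g = 48.66 N, not exceeded).

f ≈ 7.65 N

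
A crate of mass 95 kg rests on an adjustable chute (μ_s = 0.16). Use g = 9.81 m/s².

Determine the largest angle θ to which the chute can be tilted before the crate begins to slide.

θ_max ≈ 9.09°

At the slip threshold, m g sin θ = μ_s · m g cos θ, so tan θ = μ_s.
θ_max = arctan(0.16) = 9.09°.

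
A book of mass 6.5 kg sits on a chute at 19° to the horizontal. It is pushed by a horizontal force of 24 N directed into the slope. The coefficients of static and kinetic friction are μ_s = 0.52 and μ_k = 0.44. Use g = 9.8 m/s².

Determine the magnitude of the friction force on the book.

The horizontal push has a component P sin θ into the surface, so N = m g cos θ + P sin θ = 60.23 + 7.814 = 68.04 N.
Along the incline, the net driving force (taking up-slope positive) is P cos θ − m g sin θ = 22.69 − 20.74 = 1.954 N, so equilibrium requires friction f = -1.954 N (down-slope).
Maximum static friction: μ_s N = 0.52 × 68.04 = 35.38 N.
|f_req| = 1.954 ≤ 35.38 N → the book is in equilibrium; friction equals the required value.

f ≈ 1.95 N (down the incline)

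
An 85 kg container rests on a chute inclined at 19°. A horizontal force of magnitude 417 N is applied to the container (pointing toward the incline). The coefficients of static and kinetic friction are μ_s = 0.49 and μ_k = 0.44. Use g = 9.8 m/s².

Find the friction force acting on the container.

The horizontal push has a component P sin θ into the surface, so N = m g cos θ + P sin θ = 787.6 + 135.8 = 923.4 N.
Parallel to the incline: P cos θ − m g sin θ = 394.3 − 271.2 = 123.1 N; the friction needed to balance this is 123.1 N acting down the slope.
Maximum static friction: μ_s N = 0.49 × 923.4 = 452.5 N.
|f_req| = 123.1 ≤ 452.5 N → the container is in equilibrium; friction equals the required value.

f ≈ 123 N (down the incline)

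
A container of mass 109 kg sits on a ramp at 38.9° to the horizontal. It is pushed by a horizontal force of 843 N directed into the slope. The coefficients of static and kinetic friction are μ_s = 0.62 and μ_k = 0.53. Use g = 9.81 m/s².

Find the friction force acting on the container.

Resolve perpendicular to the incline: N = m g cos θ + P sin θ = 109×9.81×cos 38.9° + 843×sin 38.9° = 1362 N.
Along the incline, the net driving force (taking up-slope positive) is P cos θ − m g sin θ = 656.1 − 671.5 = -15.42 N, so equilibrium requires friction f = 15.42 N (up-slope).
Maximum static friction: μ_s N = 0.62 × 1362 = 844.2 N.
|f_req| = 15.42 ≤ 844.2 N → the container is in equilibrium; friction equals the required value.

f ≈ 15.4 N (up the incline)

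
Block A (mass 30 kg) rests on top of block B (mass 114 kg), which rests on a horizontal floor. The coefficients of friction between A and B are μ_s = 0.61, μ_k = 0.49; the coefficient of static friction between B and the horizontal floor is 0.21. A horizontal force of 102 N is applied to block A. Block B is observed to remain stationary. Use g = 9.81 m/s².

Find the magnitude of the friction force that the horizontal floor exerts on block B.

f ≈ 102 N

Normal force at the A–B interface: N₁ = m_A g = 294.3 N.
Maximum static friction on A from B: μ_s N₁ = 0.61×294.3 = 179.5 N.
Since P = 102 N ≤ 179.5 N, A does not slip on B; friction on A equals P = 102 N.
B experiences an equal 102 N forward from A (third law). B is in equilibrium, so the floor supplies f₂ = 102 N of static friction (limit μ_s(m_A+m_B)g = 296.7 N, not exceeded).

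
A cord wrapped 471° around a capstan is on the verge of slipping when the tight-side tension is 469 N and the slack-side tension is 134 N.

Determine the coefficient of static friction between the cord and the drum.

T₂/T₁ = e^{μβ} → μ = ln(T₂/T₁)/β.
β = 471° = 8.221 rad.
μ = ln(469/134)/8.221 = ln(3.5)/8.221 = 0.152.

μ ≈ 0.152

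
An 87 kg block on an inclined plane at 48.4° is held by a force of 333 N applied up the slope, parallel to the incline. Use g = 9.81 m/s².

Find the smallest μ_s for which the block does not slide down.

μ_s,min ≈ 0.539

N = m g cos θ = 566.6 N.
Friction must make up the shortfall along the incline: f = m g sin θ − P = 638.2 − 333 = 305.2 N.
At the threshold f = μ_s N, so μ_s,min = 305.2/566.6 = 0.539.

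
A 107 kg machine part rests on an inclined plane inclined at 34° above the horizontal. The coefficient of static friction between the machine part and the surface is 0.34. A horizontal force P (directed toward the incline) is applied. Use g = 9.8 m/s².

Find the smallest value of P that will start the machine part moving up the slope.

At impending motion up the slope, friction acts down-slope at its limit: f = μ_s N.
Perpendicular to the incline: N = m g cos θ + P sin θ.
Along the incline: P cos θ = m g sin θ + μ_s N = m g sin θ + μ_s (m g cos θ + P sin θ).
Solving, P (cos θ − μ_s sin θ) = m g (sin θ + μ_s cos θ), so P = 107×9.8×(sin 34° + 0.34 cos 34°)/(cos 34° − 0.34 sin 34°) = 1050×0.8411/0.6389 = 1380 N.

P ≈ 1380 N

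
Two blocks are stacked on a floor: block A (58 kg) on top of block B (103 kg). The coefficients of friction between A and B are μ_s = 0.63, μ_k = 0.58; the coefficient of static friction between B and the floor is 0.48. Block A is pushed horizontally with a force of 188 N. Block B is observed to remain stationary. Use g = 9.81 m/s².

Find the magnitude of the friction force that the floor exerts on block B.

f ≈ 188 N

Normal force at the A–B interface: N₁ = m_A g = 569 N.
Maximum static friction on A from B: μ_s N₁ = 0.63×569 = 358.5 N.
P = 188 N is within that limit, so A and B move together (both at rest); the A–B friction is simply f₁ = P = 188 N.
By Newton's third law B feels 188 N forward from A. With B stationary, the floor's static friction on B balances it: f₂ = 188 N (well within μ_s(m_A+m_B)g = 758.1 N).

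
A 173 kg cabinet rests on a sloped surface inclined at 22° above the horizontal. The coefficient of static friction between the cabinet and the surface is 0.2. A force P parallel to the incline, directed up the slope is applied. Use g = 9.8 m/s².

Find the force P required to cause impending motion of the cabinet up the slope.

At impending motion up the slope, friction acts down-slope at its limit: f = μ_s N.
P is parallel to the surface, so N = m g cos θ = 1570 N.
Along the incline: P = m g sin θ + μ_s N = 635 + 0.2×1570 = 949 N.

P ≈ 949 N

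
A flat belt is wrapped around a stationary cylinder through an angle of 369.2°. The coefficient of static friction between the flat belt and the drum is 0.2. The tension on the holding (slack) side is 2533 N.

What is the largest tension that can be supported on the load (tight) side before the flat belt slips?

T_max ≈ 9190 N

At impending slip the capstan equation gives T₂/T₁ = e^{μβ} with β in radians.
β = 369.2° × π/180 = 6.444 rad.
e^{μβ} = e^{0.2×6.444} = 3.628.
T₂ = T₁ · e^{μβ} = 2533 × 3.628 = 9190 N.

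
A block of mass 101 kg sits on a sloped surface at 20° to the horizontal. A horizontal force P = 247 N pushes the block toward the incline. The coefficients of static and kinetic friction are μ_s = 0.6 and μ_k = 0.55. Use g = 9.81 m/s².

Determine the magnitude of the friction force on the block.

f ≈ 107 N (up the incline)

Resolve perpendicular to the incline: N = m g cos θ + P sin θ = 101×9.81×cos 20° + 247×sin 20° = 1016 N.
Parallel to the incline: P cos θ − m g sin θ = 232.1 − 338.9 = -106.8 N; the friction needed to balance this is 106.8 N acting up the slope.
Maximum static friction: μ_s N = 0.6 × 1016 = 609.3 N.
|f_req| = 106.8 ≤ 609.3 N → the block is in equilibrium; friction equals the required value.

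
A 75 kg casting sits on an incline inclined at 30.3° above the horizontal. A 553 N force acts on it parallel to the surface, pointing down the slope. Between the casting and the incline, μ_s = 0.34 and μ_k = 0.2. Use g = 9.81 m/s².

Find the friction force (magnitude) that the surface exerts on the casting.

f ≈ 127 N (up the incline)

Perpendicular to the surface, N = m g cos θ = 75·9.81·cos 30.3° = 635.2 N.
The friction needed for equilibrium is m g sin θ + P = 371.2 + 553 = 924.2 N, measured positive up-slope.
Maximum static friction available: μ_s N = 0.34 × 635.2 = 216 N.
|924.2| exceeds 216 N, so the casting slips down-slope; friction is kinetic, f = μ_k N = 0.2×635.2 = 127 N.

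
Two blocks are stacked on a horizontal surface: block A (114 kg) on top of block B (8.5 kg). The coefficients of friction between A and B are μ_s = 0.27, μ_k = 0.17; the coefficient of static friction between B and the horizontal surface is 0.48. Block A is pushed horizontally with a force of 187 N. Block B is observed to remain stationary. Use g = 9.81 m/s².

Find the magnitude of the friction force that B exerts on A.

Between the blocks, N₁ = m_A g = 1118 N.
Maximum static friction on A from B: μ_s N₁ = 0.27×1118 = 302 N.
Since P = 187 N ≤ 302 N, A does not slip on B; friction on A equals P = 187 N.
B experiences an equal 187 N forward from A (third law). B is in equilibrium, so the floor supplies f₂ = 187 N of static friction (limit μ_s(m_A+m_B)g = 576.8 N, not exceeded).

f ≈ 187 N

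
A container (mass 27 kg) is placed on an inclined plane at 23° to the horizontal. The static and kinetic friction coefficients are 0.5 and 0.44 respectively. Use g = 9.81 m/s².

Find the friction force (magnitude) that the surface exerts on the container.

The normal reaction is N = m g cos θ = 243.8 N.
For equilibrium along the incline, friction must balance the weight component: f = m g sin θ = 103.5 N up the slope.
Static friction can supply at most μ_s N = 121.9 N.
Since |103.5| ≤ 121.9 N, static friction is sufficient; f equals the required value, not μ_s N.

f ≈ 103 N (up the incline)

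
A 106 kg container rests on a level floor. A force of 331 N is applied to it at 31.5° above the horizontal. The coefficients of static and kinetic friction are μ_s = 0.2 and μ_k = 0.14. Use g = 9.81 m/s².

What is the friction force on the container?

N = m g − P sin α = 1040 − 331×sin 31.5° = 866.9 N.
Horizontally, friction must balance P cos α = 282.2 N.
μ_s N = 0.2 × 866.9 = 173.4 N.
The required friction exceeds μ_s N, so the container moves and f = μ_k N = 121 N.

f ≈ 121 N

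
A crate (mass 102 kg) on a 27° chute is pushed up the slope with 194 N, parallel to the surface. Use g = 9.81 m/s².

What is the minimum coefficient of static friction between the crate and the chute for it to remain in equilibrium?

μ_s,min ≈ 0.292

N = m g cos θ = 891.6 N.
Friction must make up the shortfall along the incline: f = m g sin θ − P = 454.3 − 194 = 260.3 N.
At the threshold f = μ_s N, so μ_s,min = 260.3/891.6 = 0.292.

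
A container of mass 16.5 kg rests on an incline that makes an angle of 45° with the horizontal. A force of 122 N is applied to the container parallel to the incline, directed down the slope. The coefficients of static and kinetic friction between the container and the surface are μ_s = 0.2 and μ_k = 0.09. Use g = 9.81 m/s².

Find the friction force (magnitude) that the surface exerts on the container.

Normal force: N = m g cos θ = 16.5 × 9.81 × cos 45° = 114.5 N.
For equilibrium along the incline the friction force must supply f = m g sin θ + P = 114.5 + 122 = 236.5 N (positive meaning up-slope).
The static-friction ceiling is μ_s N = 0.2 × 114.5 = 22.89 N.
|236.5| exceeds 22.89 N, so the container slips down-slope; friction is kinetic, f = μ_k N = 0.09×114.5 = 10.3 N.

f ≈ 10.3 N (up the incline)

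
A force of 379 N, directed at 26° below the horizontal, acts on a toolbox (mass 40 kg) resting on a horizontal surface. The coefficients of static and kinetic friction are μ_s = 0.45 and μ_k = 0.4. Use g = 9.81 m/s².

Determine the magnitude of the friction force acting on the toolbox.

The vertical component of P adds to the normal force: N = m g + P sin α = 392.4 + 166.1 = 558.5 N.
Horizontally, friction must balance P cos α = 340.6 N.
The static-friction limit is μ_s N = 251.3 N.
The required friction exceeds μ_s N, so the toolbox moves and f = μ_k N = 223 N.

f ≈ 223 N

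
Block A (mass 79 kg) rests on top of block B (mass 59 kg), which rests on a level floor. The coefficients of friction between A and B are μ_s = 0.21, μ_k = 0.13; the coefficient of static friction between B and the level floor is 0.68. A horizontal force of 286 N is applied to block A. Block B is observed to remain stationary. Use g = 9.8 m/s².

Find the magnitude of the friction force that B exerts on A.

f ≈ 101 N

Normal force at the A–B interface: N₁ = m_A g = 774.2 N.
So the A–B interface can sustain at most μ_s N₁ = 162.6 N of static friction.
Since P = 286 N > 162.6 N, A slides on B; the A–B friction is kinetic: f₁ = μ_k N₁ = 0.13×774.2 = 101 N.
B experiences an equal 101 N forward from A (third law). B is in equilibrium, so the floor supplies f₂ = 101 N of static friction (limit μ_s(m_A+m_B)g = 919.6 N, not exceeded).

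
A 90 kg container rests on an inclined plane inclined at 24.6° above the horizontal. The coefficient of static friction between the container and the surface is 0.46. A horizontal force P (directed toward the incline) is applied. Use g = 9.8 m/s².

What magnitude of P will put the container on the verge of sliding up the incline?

At impending motion up the slope, friction acts down-slope at its limit: f = μ_s N.
Perpendicular to the incline: N = m g cos θ + P sin θ.
Along the incline: P cos θ = m g sin θ + μ_s N = m g sin θ + μ_s (m g cos θ + P sin θ).
Solving, P (cos θ − μ_s sin θ) = m g (sin θ + μ_s cos θ), so P = 90×9.8×(sin 24.6° + 0.46 cos 24.6°)/(cos 24.6° − 0.46 sin 24.6°) = 882×0.8345/0.7177 = 1030 N.

P ≈ 1030 N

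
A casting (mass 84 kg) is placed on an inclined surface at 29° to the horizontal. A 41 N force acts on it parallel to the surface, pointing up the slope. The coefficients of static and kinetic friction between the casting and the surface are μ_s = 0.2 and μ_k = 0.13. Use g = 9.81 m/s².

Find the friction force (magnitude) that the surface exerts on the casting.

Perpendicular to the surface, N = m g cos θ = 84·9.81·cos 29° = 720.7 N.
Parallel to the incline, ΣF = 0 gives f = m g sin θ − P = 399.5 − 41 = 358.5 N (up-slope positive).
The static-friction ceiling is μ_s N = 0.2 × 720.7 = 144.1 N.
Since |358.5| > 144.1 N, static friction cannot hold it; the casting slides down the incline and kinetic friction applies: f = μ_k N = 0.13 × 720.7 = 93.7 N.

f ≈ 93.7 N (up the incline)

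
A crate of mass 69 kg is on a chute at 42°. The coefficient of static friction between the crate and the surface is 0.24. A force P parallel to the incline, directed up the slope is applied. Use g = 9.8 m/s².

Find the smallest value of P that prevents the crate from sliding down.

The crate tends to slide down (tan θ > μ_s), so at the point of impending slip friction acts up-slope at its limit: f = μ_s N.
P is parallel to the surface, so N = m g cos θ = 503 N.
Along the incline: P + μ_s N = m g sin θ, so P = 452 − 0.24×503 = 332 N.

P_min ≈ 332 N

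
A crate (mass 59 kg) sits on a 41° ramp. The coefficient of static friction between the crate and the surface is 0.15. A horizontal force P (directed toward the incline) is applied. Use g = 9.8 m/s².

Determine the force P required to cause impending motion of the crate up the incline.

At impending motion up the slope, friction acts down-slope at its limit: f = μ_s N.
Perpendicular to the incline: N = m g cos θ + P sin θ.
Along the incline: P cos θ = m g sin θ + μ_s N = m g sin θ + μ_s (m g cos θ + P sin θ).
Solving, P (cos θ − μ_s sin θ) = m g (sin θ + μ_s cos θ), so P = 59×9.8×(sin 41° + 0.15 cos 41°)/(cos 41° − 0.15 sin 41°) = 578×0.7693/0.6563 = 678 N.

P ≈ 678 N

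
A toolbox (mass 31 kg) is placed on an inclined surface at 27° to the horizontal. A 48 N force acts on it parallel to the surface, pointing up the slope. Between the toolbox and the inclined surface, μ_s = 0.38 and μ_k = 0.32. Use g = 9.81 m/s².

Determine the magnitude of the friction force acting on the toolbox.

f ≈ 90.1 N (up the incline)

Normal force: N = m g cos θ = 31 × 9.81 × cos 27° = 271 N.
For equilibrium along the incline the friction force must supply f = m g sin θ − P = 138.1 − 48 = 90.06 N (positive meaning up-slope).
The static-friction ceiling is μ_s N = 0.38 × 271 = 103 N.
Since |90.06| ≤ 103 N, static friction is sufficient; f equals the required value, not μ_s N.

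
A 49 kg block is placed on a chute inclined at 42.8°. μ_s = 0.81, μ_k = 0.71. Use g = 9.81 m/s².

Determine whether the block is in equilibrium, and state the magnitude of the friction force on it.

N = m g cos θ = 353 N.
Down-slope weight component: m g sin θ = 327 N.
μ_s N = 286 N.
327 > 286 N, so it slides; kinetic friction f = μ_k N = 0.71×353 = 250 N.

f ≈ 250 N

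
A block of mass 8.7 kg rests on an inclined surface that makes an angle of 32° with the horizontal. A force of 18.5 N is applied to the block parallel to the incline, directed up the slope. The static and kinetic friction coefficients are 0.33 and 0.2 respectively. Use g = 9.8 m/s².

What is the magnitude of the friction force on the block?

The normal reaction is N = m g cos θ = 72.3 N.
The friction needed for equilibrium is m g sin θ − P = 45.18 − 18.5 = 26.68 N, measured positive up-slope.
Maximum static friction available: μ_s N = 0.33 × 72.3 = 23.86 N.
Since |26.68| > 23.86 N, static friction cannot hold it; the block slides down the incline and kinetic friction applies: f = μ_k N = 0.2 × 72.3 = 14.5 N.

f ≈ 14.5 N (up the incline)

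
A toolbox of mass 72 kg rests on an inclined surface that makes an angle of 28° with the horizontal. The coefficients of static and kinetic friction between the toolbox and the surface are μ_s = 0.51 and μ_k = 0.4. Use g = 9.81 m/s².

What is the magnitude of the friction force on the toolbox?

Perpendicular to the surface, N = m g cos θ = 72·9.81·cos 28° = 623.6 N.
Along the slope the weight component is m g sin θ = 331.6 N; friction must supply exactly this, acting up-slope.
Static friction can supply at most μ_s N = 318.1 N.
|331.6| exceeds 318.1 N, so the toolbox slips down-slope; friction is kinetic, f = μ_k N = 0.4×623.6 = 249 N.

f ≈ 249 N (up the incline)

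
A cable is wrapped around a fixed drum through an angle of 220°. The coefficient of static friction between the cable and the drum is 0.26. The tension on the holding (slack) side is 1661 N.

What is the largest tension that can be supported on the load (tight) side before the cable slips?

T_max ≈ 4510 N

At impending slip the capstan equation gives T₂/T₁ = e^{μβ} with β in radians.
β = 220° × π/180 = 3.84 rad.
e^{μβ} = e^{0.26×3.84} = 2.714.
T₂ = T₁ · e^{μβ} = 1661 × 2.714 = 4510 N.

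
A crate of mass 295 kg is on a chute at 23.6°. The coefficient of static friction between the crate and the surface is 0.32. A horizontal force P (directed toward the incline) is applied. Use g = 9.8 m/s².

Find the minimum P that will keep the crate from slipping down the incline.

The crate tends to slide down (tan θ > μ_s), so at the point of impending slip friction acts up-slope at its limit: f = μ_s N.
Perpendicular to the incline: N = m g cos θ + P sin θ.
Along the incline: P cos θ + μ_s N = m g sin θ, i.e. P cos θ + μ_s (m g cos θ + P sin θ) = m g sin θ.
Solving, P (cos θ + μ_s sin θ) = m g (sin θ − μ_s cos θ), so P = 2890×0.1071/1.044 = 296 N.

P_min ≈ 296 N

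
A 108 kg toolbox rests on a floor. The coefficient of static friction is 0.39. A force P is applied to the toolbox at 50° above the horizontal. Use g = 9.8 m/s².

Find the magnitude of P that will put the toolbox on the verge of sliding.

P ≈ 438 N

N = m g − P sin α (the pull lifts the toolbox).
At impending slip, P cos α = μ_s N = μ_s (m g − P sin α).
Solving: P (cos α + μ_s sin α) = μ_s m g → P = 0.39×1060/(cos 50° + 0.39 sin 50°) = 413/0.9415 = 438 N.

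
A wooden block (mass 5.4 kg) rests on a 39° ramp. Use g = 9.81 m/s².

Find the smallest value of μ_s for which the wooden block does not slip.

μ_s,min ≈ 0.81

At the slip threshold m g sin θ = μ_s m g cos θ, so μ_s,min = tan θ.
μ_s,min = tan 39° = 0.81.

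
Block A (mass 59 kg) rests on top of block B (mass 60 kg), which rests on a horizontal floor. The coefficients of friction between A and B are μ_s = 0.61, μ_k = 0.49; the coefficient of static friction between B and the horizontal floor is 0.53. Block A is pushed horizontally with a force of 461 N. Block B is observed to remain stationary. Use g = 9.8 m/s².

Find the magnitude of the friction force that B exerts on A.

Normal force at the A–B interface: N₁ = m_A g = 578.2 N.
Maximum static friction on A from B: μ_s N₁ = 0.61×578.2 = 352.7 N.
P = 461 N exceeds that limit, so A slips over B and the interface friction becomes kinetic: f₁ = μ_k N₁ = 0.49×578.2 = 283 N.
By Newton's third law B feels 283 N forward from A. With B stationary, the floor's static friction on B balances it: f₂ = 283 N (well within μ_s(m_A+m_B)g = 618.1 N).

f ≈ 283 N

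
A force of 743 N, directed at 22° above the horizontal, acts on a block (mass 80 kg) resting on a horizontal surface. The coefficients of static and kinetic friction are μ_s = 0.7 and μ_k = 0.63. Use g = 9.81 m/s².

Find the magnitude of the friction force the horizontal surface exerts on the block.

N = m g − P sin α = 784.8 − 743×sin 22° = 506.5 N.
For equilibrium, f = P cos α = 743×cos 22° = 688.9 N.
The static-friction limit is μ_s N = 354.5 N.
The required friction exceeds μ_s N, so the block moves and f = μ_k N = 319 N.

f ≈ 319 N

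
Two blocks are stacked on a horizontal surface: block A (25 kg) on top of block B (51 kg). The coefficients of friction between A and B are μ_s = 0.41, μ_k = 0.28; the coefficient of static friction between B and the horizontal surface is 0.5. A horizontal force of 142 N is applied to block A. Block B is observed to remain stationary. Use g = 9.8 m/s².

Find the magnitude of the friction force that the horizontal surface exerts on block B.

Between the blocks, N₁ = m_A g = 245 N.
Maximum static friction on A from B: μ_s N₁ = 0.41×245 = 100.5 N.
P = 142 N exceeds that limit, so A slips over B and the interface friction becomes kinetic: f₁ = μ_k N₁ = 0.28×245 = 68.6 N.
B experiences an equal 68.6 N forward from A (third law). B is in equilibrium, so the floor supplies f₂ = 68.6 N of static friction (limit μ_s(m_A+m_B)g = 372.4 N, not exceeded).

f ≈ 68.6 N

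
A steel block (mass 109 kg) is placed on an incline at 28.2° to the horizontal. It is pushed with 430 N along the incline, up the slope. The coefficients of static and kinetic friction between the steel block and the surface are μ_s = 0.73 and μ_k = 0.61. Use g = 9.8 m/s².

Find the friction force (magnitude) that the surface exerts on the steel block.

Normal force: N = m g cos θ = 109 × 9.8 × cos 28.2° = 941.4 N.
Parallel to the incline, ΣF = 0 gives f = m g sin θ − P = 504.8 − 430 = 74.78 N (up-slope positive).
Static friction can supply at most μ_s N = 687.2 N.
Since |74.78| ≤ 687.2 N, the steel block remains in static equilibrium and friction takes exactly the required value.

f ≈ 74.8 N (up the incline)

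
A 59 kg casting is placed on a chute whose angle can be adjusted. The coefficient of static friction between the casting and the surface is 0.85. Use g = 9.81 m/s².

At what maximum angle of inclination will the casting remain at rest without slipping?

θ_max ≈ 40.4°

At the slip threshold, m g sin θ = μ_s · m g cos θ, so tan θ = μ_s.
θ_max = arctan(0.85) = 40.4°.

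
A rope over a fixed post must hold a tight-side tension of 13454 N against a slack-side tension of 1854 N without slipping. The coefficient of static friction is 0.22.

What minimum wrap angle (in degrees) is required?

β_min ≈ 516°

T₂/T₁ = e^{μβ} → β = ln(T₂/T₁)/μ.
β = ln(13454/1854)/0.22 = 1.982/0.22 = 9.009 rad.
In degrees: β = 9.009 × 180/π = 516°.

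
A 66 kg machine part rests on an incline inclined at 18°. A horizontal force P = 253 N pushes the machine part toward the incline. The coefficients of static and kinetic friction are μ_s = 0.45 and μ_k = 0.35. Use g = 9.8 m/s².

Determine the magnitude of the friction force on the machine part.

Normal direction: N = m g cos θ + P sin θ = 693.3 N.
Along the incline, the net driving force (taking up-slope positive) is P cos θ − m g sin θ = 240.6 − 199.9 = 40.75 N, so equilibrium requires friction f = -40.75 N (down-slope).
Maximum static friction: μ_s N = 0.45 × 693.3 = 312 N.
Since 40.75 N is within the 312 N limit, the machine part stays put and friction is exactly 40.7 N.

f ≈ 40.7 N (down the incline)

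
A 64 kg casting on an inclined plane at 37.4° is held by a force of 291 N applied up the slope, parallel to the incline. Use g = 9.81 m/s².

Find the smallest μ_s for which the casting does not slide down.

N = m g cos θ = 498.8 N.
Friction must make up the shortfall along the incline: f = m g sin θ − P = 381.3 − 291 = 90.33 N.
At the threshold f = μ_s N, so μ_s,min = 90.33/498.8 = 0.181.

μ_s,min ≈ 0.181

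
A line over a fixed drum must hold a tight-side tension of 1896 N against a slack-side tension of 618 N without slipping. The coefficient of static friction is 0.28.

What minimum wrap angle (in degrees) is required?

T₂/T₁ = e^{μβ} → β = ln(T₂/T₁)/μ.
β = ln(1896/618)/0.28 = 1.121/0.28 = 4.004 rad.
In degrees: β = 4.004 × 180/π = 229°.

β_min ≈ 229°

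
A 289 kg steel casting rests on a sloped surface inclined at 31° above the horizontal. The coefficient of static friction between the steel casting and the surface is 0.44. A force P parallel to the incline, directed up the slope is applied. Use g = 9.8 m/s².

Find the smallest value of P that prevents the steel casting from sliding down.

P_min ≈ 391 N

The steel casting tends to slide down (tan θ > μ_s), so at the point of impending slip friction acts up-slope at its limit: f = μ_s N.
P is parallel to the surface, so N = m g cos θ = 2430 N.
Along the incline: P + μ_s N = m g sin θ, so P = 1460 − 0.44×2430 = 391 N.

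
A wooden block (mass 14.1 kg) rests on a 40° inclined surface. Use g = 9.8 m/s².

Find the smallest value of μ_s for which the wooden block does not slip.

At the slip threshold m g sin θ = μ_s m g cos θ, so μ_s,min = tan θ.
μ_s,min = tan 40° = 0.839.

μ_s,min ≈ 0.839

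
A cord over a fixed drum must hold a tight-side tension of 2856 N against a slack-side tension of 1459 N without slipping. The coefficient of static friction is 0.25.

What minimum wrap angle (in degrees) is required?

β_min ≈ 154°

T₂/T₁ = e^{μβ} → β = ln(T₂/T₁)/μ.
β = ln(2856/1459)/0.25 = 0.6717/0.25 = 2.687 rad.
In degrees: β = 2.687 × 180/π = 154°.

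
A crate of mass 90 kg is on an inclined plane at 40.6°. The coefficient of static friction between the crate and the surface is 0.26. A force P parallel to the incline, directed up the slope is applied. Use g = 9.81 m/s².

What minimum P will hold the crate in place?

The crate tends to slide down (tan θ > μ_s), so at the point of impending slip friction acts up-slope at its limit: f = μ_s N.
P is parallel to the surface, so N = m g cos θ = 670 N.
Along the incline: P + μ_s N = m g sin θ, so P = 575 − 0.26×670 = 400 N.

P_min ≈ 400 N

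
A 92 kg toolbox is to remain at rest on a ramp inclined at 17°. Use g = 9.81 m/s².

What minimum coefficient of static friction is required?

μ_s,min ≈ 0.306

At the slip threshold m g sin θ = μ_s m g cos θ, so μ_s,min = tan θ.
μ_s,min = tan 17° = 0.306.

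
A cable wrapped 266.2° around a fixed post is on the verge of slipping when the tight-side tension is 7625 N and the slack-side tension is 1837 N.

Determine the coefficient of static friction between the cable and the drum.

μ ≈ 0.306

T₂/T₁ = e^{μβ} → μ = ln(T₂/T₁)/β.
β = 266.2° = 4.646 rad.
μ = ln(7625/1837)/4.646 = ln(4.151)/4.646 = 0.306.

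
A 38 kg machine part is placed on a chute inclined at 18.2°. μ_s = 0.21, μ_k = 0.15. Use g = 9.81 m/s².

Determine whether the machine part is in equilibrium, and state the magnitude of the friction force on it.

f ≈ 53.1 N

N = m g cos θ = 354 N.
Down-slope weight component: m g sin θ = 116 N.
μ_s N = 74.4 N.
116 > 74.4 N, so it slides; kinetic friction f = μ_k N = 0.15×354 = 53.1 N.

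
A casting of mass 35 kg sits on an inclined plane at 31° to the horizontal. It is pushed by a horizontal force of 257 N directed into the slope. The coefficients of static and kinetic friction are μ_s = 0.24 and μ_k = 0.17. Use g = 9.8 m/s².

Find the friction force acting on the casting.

Normal direction: N = m g cos θ + P sin θ = 426.4 N.
Parallel to the incline: P cos θ − m g sin θ = 220.3 − 176.7 = 43.63 N; the friction needed to balance this is 43.63 N acting down the slope.
The limit of static friction is μ_s N = 102.3 N.
|f_req| = 43.63 ≤ 102.3 N → the casting is in equilibrium; friction equals the required value.

f ≈ 43.6 N (down the incline)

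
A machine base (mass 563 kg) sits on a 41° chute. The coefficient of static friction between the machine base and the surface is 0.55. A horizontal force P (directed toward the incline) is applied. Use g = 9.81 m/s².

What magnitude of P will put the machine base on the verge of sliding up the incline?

P ≈ 15000 N

At impending motion up the slope, friction acts down-slope at its limit: f = μ_s N.
Perpendicular to the incline: N = m g cos θ + P sin θ.
Along the incline: P cos θ = m g sin θ + μ_s N = m g sin θ + μ_s (m g cos θ + P sin θ).
Solving, P (cos θ − μ_s sin θ) = m g (sin θ + μ_s cos θ), so P = 563×9.81×(sin 41° + 0.55 cos 41°)/(cos 41° − 0.55 sin 41°) = 5520×1.071/0.3939 = 15000 N.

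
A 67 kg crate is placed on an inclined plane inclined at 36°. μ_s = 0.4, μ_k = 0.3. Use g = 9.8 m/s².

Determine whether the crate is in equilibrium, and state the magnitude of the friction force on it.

f ≈ 159 N

N = m g cos θ = 531 N.
Down-slope weight component: m g sin θ = 386 N.
μ_s N = 212 N.
386 > 212 N, so it slides; kinetic friction f = μ_k N = 0.3×531 = 159 N.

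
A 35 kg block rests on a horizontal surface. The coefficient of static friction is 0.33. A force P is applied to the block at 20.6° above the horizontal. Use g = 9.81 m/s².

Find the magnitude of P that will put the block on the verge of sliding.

N = m g − P sin α (the pull lifts the block).
At impending slip, P cos α = μ_s N = μ_s (m g − P sin α).
Solving: P (cos α + μ_s sin α) = μ_s m g → P = 0.33×343/(cos 20.6° + 0.33 sin 20.6°) = 113/1.052 = 108 N.

P ≈ 108 N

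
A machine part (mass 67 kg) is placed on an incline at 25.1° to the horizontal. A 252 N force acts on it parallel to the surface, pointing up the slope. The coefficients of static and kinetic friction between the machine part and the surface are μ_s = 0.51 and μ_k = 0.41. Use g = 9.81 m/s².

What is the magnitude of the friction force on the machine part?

f ≈ 26.8 N (up the incline)

Perpendicular to the surface, N = m g cos θ = 67·9.81·cos 25.1° = 595.2 N.
The friction needed for equilibrium is m g sin θ − P = 278.8 − 252 = 26.81 N, measured positive up-slope.
Maximum static friction available: μ_s N = 0.51 × 595.2 = 303.6 N.
Since |26.81| ≤ 303.6 N, no slip — friction simply equals what equilibrium demands.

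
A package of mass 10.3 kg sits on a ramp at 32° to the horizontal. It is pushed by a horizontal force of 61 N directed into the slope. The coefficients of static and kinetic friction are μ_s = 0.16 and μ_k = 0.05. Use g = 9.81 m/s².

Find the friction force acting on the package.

Resolve perpendicular to the incline: N = m g cos θ + P sin θ = 10.3×9.81×cos 32° + 61×sin 32° = 118 N.
Along the incline, the net driving force (taking up-slope positive) is P cos θ − m g sin θ = 51.73 − 53.54 = -1.814 N, so equilibrium requires friction f = 1.814 N (up-slope).
Maximum static friction: μ_s N = 0.16 × 118 = 18.88 N.
Since 1.814 N is within the 18.88 N limit, the package stays put and friction is exactly 1.81 N.

f ≈ 1.81 N (up the incline)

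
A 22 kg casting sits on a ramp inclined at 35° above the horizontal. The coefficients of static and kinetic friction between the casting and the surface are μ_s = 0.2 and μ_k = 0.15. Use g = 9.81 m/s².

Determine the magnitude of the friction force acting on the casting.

The normal reaction is N = m g cos θ = 176.8 N.
For equilibrium along the incline, friction must balance the weight component: f = m g sin θ = 123.8 N up the slope.
Maximum static friction available: μ_s N = 0.2 × 176.8 = 35.36 N.
Since |123.8| > 35.36 N, static friction cannot hold it; the casting slides down the incline and kinetic friction applies: f = μ_k N = 0.15 × 176.8 = 26.5 N.

f ≈ 26.5 N (up the incline)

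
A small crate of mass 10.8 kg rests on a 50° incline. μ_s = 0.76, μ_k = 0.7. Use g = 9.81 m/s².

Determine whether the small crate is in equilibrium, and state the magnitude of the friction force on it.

f ≈ 47.7 N

N = m g cos θ = 68.1 N.
Down-slope weight component: m g sin θ = 81.2 N.
μ_s N = 51.8 N.
81.2 > 51.8 N, so it slides; kinetic friction f = μ_k N = 0.7×68.1 = 47.7 N.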